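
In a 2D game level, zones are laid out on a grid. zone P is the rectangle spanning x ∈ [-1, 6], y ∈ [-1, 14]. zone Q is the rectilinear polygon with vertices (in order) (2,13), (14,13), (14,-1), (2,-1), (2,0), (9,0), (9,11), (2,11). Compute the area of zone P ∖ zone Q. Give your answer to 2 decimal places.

|zone P| = 105, |zone P∩zone Q| = 12.
|zone P ∖ zone Q| = |zone P| − |zone P∩zone Q| = 105 − 12 = 93.00.

93.00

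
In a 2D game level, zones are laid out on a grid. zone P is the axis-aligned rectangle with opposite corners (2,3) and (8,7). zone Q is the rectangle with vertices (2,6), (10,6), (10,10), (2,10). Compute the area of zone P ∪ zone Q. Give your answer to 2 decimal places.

50.00

By inclusion–exclusion:
Individual areas: |zone P| = 24, |zone Q| = 32.
|zone P∩zone Q|: x∈[2,8], y∈[6,7] → 6·1 = 6.
|zone P ∪ zone Q| = 56 − 6 = 50.00.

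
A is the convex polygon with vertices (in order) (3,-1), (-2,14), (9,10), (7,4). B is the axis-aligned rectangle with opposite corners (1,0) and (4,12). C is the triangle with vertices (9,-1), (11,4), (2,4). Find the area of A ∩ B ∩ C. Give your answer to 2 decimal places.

The intersection is the polygon with vertices (4,2.571), (2,4), (4,4).
By the shoelace formula its area is 1.43.

1.43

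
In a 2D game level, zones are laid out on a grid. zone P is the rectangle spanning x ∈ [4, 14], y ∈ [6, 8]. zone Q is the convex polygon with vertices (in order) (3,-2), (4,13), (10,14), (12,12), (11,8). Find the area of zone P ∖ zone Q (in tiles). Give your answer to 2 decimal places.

7.60

|zone P| = 20, |zone P∩zone Q| = 12.4.
|zone P ∖ zone Q| = |zone P| − |zone P∩zone Q| = 20 − 12.4 = 7.60.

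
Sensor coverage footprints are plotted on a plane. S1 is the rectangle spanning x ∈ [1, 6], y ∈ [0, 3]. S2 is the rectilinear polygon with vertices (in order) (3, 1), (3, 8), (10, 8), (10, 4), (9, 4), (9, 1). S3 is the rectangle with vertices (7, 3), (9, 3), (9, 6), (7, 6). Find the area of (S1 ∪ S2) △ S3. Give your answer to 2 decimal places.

|S1 ∪ S2| = 55.
|(S1 ∪ S2) ∩ S3| = 6.
|(S1 ∪ S2) △ S3| = 55 + 6 − 12 = 49.00.

49.00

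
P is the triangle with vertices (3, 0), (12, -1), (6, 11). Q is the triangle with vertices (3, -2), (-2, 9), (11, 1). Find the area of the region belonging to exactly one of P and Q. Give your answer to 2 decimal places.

|P| = 51, |Q| = 51.5, |P∩Q| = 23.4815.
|P △ Q| = |P| + |Q| − 2·|P∩Q| = 51 + 51.5 − 46.963 = 55.54.

55.54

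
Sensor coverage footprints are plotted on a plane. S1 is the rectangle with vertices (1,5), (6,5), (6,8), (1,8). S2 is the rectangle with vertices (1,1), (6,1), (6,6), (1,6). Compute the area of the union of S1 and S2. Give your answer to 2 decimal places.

By inclusion–exclusion:
Individual areas: |S1| = 15, |S2| = 25.
|S1∩S2|: x∈[1,6], y∈[5,6] → 5·1 = 5.
|S1 ∪ S2| = 40 − 5 = 35.00.

35.00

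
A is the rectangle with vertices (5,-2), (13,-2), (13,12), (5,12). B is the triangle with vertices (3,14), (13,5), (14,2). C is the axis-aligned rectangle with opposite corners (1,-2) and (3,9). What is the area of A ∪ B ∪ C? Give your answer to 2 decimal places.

135.36

By inclusion–exclusion:
Individual areas: |A| = 112, |B| = 10.5, |C| = 22.
|A∩B| = 9.1414.
|A∩C| = 0 (no overlap).
|B∩C| = 0.
|A∩B∩C| = 0.
|A ∪ B ∪ C| = 144.5 − 9.1414 + 0 = 135.36.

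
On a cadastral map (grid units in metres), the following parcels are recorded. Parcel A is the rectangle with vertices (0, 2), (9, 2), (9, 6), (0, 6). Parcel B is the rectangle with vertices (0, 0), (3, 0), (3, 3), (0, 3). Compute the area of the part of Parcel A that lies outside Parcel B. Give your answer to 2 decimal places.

33.00

|Parcel A∩Parcel B|: x∈[0,3], y∈[2,3] → 3·1 = 3.
|Parcel A| = 36.
|Parcel A ∖ Parcel B| = |Parcel A| − |Parcel A∩Parcel B| = 36 − 3 = 33.00.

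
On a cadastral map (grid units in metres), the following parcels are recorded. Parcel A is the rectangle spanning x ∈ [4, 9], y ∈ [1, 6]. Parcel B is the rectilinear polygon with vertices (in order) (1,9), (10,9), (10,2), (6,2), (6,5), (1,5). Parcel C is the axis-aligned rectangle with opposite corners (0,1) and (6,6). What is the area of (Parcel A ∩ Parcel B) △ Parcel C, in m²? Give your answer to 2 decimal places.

|Parcel A ∩ Parcel B| = 14.
|(Parcel A ∩ Parcel B) ∩ Parcel C| = 2.
|(Parcel A ∩ Parcel B) △ Parcel C| = 14 + 30 − 4 = 40.00.

40.00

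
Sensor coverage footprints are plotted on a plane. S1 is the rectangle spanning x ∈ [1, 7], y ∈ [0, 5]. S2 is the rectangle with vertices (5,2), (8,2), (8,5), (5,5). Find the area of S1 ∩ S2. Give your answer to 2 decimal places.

6.00

|S1∩S2|: x∈[5,7], y∈[2,5] → 2·3 = 6.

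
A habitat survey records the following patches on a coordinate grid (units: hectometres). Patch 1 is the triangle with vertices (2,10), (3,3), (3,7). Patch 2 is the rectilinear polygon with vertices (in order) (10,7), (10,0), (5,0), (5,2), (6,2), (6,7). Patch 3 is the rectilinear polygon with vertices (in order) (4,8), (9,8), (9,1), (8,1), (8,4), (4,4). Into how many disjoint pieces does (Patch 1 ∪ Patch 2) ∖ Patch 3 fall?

2

(Patch 1 ∪ Patch 2) ∖ Patch 3 splits into 2 disjoint pieces (area 2, area 18).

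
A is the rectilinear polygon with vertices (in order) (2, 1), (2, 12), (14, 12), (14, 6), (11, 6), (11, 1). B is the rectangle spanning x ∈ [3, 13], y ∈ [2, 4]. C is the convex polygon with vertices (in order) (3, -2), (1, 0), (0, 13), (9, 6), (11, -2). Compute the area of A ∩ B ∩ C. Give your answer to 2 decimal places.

The intersection is the polygon with vertices (3,2), (3,4), (9.5,4), (10,2).
By the shoelace formula its area is 13.50.

13.50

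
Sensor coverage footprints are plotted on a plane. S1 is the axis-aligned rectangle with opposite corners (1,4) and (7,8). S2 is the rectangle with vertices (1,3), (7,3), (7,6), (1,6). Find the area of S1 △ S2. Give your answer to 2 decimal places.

18.00

|S1∩S2|: x∈[1,7], y∈[4,6] → 6·2 = 12.
|S1 △ S2| = |S1| + |S2| − 2·|S1∩S2| = 24 + 18 − 24 = 18.00.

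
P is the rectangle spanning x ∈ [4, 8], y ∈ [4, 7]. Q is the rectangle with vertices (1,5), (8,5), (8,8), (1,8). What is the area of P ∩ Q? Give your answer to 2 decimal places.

8.00

|P∩Q|: x∈[4,8], y∈[5,7] → 4·2 = 8.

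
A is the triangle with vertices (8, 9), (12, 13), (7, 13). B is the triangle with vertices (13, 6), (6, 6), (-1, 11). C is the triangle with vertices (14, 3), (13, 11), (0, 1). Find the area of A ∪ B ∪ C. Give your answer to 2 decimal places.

By inclusion–exclusion:
Individual areas: |A| = 10, |B| = 17.5, |C| = 57.
|A∩B| = 0.
|A∩C| = 0.
|B∩C| = 5.1524.
|A∩B∩C| = 0.
|A ∪ B ∪ C| = 84.5 − 5.1524 + 0 = 79.35.

79.35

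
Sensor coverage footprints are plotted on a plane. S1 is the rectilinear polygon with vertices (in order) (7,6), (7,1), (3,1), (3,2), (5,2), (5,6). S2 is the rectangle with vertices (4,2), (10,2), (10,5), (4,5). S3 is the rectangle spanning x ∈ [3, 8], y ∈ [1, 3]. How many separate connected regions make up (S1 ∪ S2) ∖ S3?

(S1 ∪ S2) ∖ S3 is a single connected region.

1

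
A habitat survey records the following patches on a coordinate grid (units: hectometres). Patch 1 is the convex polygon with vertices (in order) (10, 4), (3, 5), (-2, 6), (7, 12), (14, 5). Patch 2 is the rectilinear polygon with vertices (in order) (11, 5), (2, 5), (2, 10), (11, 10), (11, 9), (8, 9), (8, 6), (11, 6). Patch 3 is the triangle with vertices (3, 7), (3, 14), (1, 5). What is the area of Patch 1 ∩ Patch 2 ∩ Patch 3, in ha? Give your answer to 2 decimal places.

The intersection is the polygon with vertices (2,8.667), (3,9.333), (3,7), (2,6).
By the shoelace formula its area is 2.50.

2.50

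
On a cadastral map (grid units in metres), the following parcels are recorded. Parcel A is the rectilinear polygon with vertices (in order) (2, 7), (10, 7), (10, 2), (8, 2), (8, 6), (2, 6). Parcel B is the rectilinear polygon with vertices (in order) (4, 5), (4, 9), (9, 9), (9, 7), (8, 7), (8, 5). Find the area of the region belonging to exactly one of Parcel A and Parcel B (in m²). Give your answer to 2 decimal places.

|Parcel A| = 16, |Parcel B| = 18, |Parcel A∩Parcel B| = 4.
|Parcel A △ Parcel B| = |Parcel A| + |Parcel B| − 2·|Parcel A∩Parcel B| = 16 + 18 − 8 = 26.00.

26.00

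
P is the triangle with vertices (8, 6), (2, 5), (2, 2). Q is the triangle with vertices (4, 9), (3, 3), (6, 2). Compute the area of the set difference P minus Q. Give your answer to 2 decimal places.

5.19

|P| = 9, |P∩Q| = 3.8121.
|P ∖ Q| = |P| − |P∩Q| = 9 − 3.8121 = 5.19.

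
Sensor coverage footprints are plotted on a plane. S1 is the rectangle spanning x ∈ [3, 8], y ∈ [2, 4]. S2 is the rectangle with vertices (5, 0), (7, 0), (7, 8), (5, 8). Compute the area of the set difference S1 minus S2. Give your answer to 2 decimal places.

6.00

|S1∩S2|: x∈[5,7], y∈[2,4] → 2·2 = 4.
|S1| = 10.
|S1 ∖ S2| = |S1| − |S1∩S2| = 10 − 4 = 6.00.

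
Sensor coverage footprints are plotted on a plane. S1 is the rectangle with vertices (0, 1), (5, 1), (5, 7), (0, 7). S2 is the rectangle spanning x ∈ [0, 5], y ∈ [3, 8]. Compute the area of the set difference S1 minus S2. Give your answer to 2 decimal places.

10.00

|S1∩S2|: x∈[0,5], y∈[3,7] → 5·4 = 20.
|S1| = 30.
|S1 ∖ S2| = |S1| − |S1∩S2| = 30 − 20 = 10.00.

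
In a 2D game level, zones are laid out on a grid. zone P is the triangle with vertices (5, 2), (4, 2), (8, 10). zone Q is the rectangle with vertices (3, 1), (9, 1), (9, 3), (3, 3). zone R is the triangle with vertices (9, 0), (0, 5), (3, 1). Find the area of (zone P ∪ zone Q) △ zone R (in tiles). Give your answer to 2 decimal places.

15.96

|zone P ∪ zone Q| = 15.0625.
|(zone P ∪ zone Q) ∩ zone R| = 4.8.
|(zone P ∪ zone Q) △ zone R| = 15.0625 + 10.5 − 9.6 = 15.96.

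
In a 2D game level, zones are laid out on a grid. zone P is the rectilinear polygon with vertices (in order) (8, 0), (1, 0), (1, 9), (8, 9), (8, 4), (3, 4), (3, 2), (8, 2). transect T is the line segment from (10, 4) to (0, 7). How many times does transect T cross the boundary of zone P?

2

The segment meets the boundary at (1,6.7), (8,4.6).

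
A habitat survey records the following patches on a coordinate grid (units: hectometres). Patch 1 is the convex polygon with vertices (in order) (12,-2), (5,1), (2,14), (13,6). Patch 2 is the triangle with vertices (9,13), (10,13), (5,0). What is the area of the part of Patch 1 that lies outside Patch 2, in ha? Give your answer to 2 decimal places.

85.60

|Patch 1| = 89, |Patch 1∩Patch 2| = 3.401.
|Patch 1 ∖ Patch 2| = |Patch 1| − |Patch 1∩Patch 2| = 89 − 3.401 = 85.60.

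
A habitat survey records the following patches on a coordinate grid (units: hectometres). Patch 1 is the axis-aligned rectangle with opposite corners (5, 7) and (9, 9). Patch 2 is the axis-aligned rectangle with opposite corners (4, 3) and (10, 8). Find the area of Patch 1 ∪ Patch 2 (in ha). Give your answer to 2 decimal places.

By inclusion–exclusion:
Individual areas: |Patch 1| = 8, |Patch 2| = 30.
|Patch 1∩Patch 2|: x∈[5,9], y∈[7,8] → 4·1 = 4.
|Patch 1 ∪ Patch 2| = 38 − 4 = 34.00.

34.00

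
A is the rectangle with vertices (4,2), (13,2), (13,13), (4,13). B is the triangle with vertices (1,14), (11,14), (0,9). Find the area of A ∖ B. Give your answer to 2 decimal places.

|A| = 99, |A∩B| = 5.2364.
|A ∖ B| = |A| − |A∩B| = 99 − 5.2364 = 93.76.

93.76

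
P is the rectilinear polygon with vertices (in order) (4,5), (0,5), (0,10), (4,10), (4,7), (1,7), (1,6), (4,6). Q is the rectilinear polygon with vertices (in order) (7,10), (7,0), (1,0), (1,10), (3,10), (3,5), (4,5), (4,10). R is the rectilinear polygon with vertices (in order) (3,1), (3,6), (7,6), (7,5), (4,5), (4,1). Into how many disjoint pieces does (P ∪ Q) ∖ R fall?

(P ∪ Q) ∖ R is a single connected region.

1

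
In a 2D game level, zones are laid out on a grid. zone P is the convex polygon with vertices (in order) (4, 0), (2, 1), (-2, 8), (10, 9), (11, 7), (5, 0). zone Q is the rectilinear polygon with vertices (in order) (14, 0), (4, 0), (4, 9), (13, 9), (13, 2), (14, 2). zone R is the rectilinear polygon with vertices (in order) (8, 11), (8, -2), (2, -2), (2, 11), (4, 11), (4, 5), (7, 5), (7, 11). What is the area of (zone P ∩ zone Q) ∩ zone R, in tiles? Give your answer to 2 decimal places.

18.54

|zone P ∩ zone Q| = 39.5.
|(zone P ∩ zone Q) ∩ zone R| = 18.54.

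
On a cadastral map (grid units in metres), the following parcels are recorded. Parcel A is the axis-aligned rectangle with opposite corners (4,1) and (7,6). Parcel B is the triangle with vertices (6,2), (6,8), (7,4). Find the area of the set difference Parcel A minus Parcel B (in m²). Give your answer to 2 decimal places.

12.50

|Parcel A| = 15, |Parcel A∩Parcel B| = 2.5.
|Parcel A ∖ Parcel B| = |Parcel A| − |Parcel A∩Parcel B| = 15 − 2.5 = 12.50.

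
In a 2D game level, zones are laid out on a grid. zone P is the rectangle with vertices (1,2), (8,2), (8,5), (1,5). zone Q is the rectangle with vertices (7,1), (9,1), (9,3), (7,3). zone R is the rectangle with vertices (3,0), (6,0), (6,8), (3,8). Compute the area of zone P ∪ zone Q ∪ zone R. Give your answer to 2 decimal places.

39.00

By inclusion–exclusion:
Individual areas: |zone P| = 21, |zone Q| = 4, |zone R| = 24.
|zone P∩zone Q|: x∈[7,8], y∈[2,3] → 1·1 = 1.
|zone P∩zone R|: x∈[3,6], y∈[2,5] → 3·3 = 9.
|zone Q∩zone R| = 0 (no overlap).
|zone P∩zone Q∩zone R| = 0.
|zone P ∪ zone Q ∪ zone R| = 49 − 10 + 0 = 39.00.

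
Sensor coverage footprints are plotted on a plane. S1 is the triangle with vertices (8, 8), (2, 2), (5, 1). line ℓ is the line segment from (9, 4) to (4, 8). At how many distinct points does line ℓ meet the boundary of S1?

2

The segment meets the boundary at (6.222,6.222), (6.979,5.617).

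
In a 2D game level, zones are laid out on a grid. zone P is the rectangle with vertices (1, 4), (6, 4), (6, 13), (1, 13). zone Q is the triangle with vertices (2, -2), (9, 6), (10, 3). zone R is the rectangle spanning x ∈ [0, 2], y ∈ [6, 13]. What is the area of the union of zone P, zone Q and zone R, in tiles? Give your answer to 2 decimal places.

By inclusion–exclusion:
Individual areas: |zone P| = 45, |zone Q| = 14.5, |zone R| = 14.
|zone P∩zone Q| = 0.
|zone P∩zone R|: x∈[1,2], y∈[6,13] → 1·7 = 7.
|zone Q∩zone R| = 0.
|zone P∩zone Q∩zone R| = 0.
|zone P ∪ zone Q ∪ zone R| = 73.5 − 7 + 0 = 66.50.

66.50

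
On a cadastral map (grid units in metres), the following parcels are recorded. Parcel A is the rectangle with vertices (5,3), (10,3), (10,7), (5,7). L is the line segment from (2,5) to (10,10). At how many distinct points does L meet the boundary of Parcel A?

2

The segment meets the boundary at (5.2,7), (5,6.875).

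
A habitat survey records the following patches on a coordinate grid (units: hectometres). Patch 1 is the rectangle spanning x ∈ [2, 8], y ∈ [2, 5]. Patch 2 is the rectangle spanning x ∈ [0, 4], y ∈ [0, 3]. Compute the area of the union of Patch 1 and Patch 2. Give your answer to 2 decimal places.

28.00

By inclusion–exclusion:
Individual areas: |Patch 1| = 18, |Patch 2| = 12.
|Patch 1∩Patch 2|: x∈[2,4], y∈[2,3] → 2·1 = 2.
|Patch 1 ∪ Patch 2| = 30 − 2 = 28.00.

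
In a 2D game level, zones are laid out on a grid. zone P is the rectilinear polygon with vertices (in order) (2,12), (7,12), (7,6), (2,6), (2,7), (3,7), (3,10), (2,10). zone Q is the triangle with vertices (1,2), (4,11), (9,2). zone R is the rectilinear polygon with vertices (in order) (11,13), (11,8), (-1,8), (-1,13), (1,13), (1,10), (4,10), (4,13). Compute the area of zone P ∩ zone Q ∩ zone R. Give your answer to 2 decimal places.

3.83

The intersection is the polygon with vertices (3.667,10), (4,10), (4,11), (5.667,8), (3,8).
By the shoelace formula its area is 3.83.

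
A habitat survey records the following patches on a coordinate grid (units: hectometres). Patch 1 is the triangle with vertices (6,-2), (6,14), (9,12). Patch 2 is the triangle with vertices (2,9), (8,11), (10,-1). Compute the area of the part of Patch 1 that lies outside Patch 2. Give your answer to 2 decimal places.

10.41

|Patch 1| = 24, |Patch 1∩Patch 2| = 13.588.
|Patch 1 ∖ Patch 2| = |Patch 1| − |Patch 1∩Patch 2| = 24 − 13.588 = 10.41.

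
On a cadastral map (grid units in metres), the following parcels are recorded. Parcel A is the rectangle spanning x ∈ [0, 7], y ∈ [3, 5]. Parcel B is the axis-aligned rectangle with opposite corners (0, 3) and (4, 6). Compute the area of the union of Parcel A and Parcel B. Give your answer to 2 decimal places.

By inclusion–exclusion:
Individual areas: |Parcel A| = 14, |Parcel B| = 12.
|Parcel A∩Parcel B|: x∈[0,4], y∈[3,5] → 4·2 = 8.
|Parcel A ∪ Parcel B| = 26 − 8 = 18.00.

18.00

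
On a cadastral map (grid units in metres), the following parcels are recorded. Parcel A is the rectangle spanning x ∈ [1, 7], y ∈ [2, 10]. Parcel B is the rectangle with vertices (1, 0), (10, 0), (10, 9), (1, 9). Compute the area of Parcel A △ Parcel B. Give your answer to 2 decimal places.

45.00

|Parcel A∩Parcel B|: x∈[1,7], y∈[2,9] → 6·7 = 42.
|Parcel A △ Parcel B| = |Parcel A| + |Parcel B| − 2·|Parcel A∩Parcel B| = 48 + 81 − 84 = 45.00.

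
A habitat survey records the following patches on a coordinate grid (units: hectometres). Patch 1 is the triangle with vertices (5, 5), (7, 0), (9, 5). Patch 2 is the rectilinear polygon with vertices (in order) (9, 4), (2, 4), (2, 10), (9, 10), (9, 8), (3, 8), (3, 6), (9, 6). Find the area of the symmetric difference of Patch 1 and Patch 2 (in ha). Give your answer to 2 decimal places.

32.80

|Patch 1| = 10, |Patch 2| = 30, |Patch 1∩Patch 2| = 3.6.
|Patch 1 △ Patch 2| = |Patch 1| + |Patch 2| − 2·|Patch 1∩Patch 2| = 10 + 30 − 7.2 = 32.80.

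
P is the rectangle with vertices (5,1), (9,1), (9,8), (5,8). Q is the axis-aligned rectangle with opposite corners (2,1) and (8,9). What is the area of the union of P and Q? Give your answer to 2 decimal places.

55.00

By inclusion–exclusion:
Individual areas: |P| = 28, |Q| = 48.
|P∩Q|: x∈[5,8], y∈[1,8] → 3·7 = 21.
|P ∪ Q| = 76 − 21 = 55.00.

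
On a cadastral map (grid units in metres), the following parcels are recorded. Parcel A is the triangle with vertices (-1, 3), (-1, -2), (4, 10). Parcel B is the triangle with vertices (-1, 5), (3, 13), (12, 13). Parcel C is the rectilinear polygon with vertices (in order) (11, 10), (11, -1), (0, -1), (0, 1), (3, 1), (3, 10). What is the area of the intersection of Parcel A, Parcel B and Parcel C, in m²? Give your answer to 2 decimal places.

The intersection is the polygon with vertices (3,7.6), (3,8.6), (4,10).
By the shoelace formula its area is 0.50.

0.50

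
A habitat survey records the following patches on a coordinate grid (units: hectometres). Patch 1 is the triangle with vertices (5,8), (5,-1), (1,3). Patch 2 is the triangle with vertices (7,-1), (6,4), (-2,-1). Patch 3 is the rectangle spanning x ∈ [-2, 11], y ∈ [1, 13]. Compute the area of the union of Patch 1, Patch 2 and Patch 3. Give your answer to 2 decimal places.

By inclusion–exclusion:
Individual areas: |Patch 1| = 18, |Patch 2| = 22.5, |Patch 3| = 156.
|Patch 1∩Patch 2| = 5.8894.
|Patch 1∩Patch 3| = 16.
|Patch 2∩Patch 3| = 8.1.
|Patch 1∩Patch 2∩Patch 3| = 3.8894.
|Patch 1 ∪ Patch 2 ∪ Patch 3| = 196.5 − 29.9894 + 3.8894 = 170.40.

170.40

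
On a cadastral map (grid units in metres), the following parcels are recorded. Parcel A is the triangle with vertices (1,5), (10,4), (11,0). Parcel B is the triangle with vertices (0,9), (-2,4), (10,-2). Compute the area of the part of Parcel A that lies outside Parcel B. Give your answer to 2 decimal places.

|Parcel A| = 17.5, |Parcel A∩Parcel B| = 2.7561.
|Parcel A ∖ Parcel B| = |Parcel A| − |Parcel A∩Parcel B| = 17.5 − 2.7561 = 14.74.

14.74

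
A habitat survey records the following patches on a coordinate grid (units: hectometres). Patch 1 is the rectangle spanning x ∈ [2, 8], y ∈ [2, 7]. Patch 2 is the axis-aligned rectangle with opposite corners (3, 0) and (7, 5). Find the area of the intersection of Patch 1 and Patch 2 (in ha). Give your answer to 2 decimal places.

|Patch 1∩Patch 2|: x∈[3,7], y∈[2,5] → 4·3 = 12.

12.00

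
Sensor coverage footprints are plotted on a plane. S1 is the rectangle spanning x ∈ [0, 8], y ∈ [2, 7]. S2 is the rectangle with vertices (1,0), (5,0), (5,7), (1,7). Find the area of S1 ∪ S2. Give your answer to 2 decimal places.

By inclusion–exclusion:
Individual areas: |S1| = 40, |S2| = 28.
|S1∩S2|: x∈[1,5], y∈[2,7] → 4·5 = 20.
|S1 ∪ S2| = 68 − 20 = 48.00.

48.00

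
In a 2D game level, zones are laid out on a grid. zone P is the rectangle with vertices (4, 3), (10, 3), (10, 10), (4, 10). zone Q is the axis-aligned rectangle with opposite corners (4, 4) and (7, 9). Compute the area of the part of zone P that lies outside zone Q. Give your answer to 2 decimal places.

27.00

|zone P∩zone Q|: x∈[4,7], y∈[4,9] → 3·5 = 15.
|zone P| = 42.
|zone P ∖ zone Q| = |zone P| − |zone P∩zone Q| = 42 − 15 = 27.00.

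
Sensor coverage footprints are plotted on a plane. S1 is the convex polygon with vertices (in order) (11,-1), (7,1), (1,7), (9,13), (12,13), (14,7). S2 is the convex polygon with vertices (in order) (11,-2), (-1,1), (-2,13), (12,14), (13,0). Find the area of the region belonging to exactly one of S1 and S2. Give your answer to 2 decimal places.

|S1| = 106, |S2| = 197, |S1∩S2| = 99.1845.
|S1 △ S2| = |S1| + |S2| − 2·|S1∩S2| = 106 + 197 − 198.3691 = 104.63.

104.63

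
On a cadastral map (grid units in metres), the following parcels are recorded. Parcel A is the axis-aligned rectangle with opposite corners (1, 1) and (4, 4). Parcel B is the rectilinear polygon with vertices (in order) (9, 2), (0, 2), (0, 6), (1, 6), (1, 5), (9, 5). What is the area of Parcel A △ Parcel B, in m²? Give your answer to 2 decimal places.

25.00

|Parcel A| = 9, |Parcel B| = 28, |Parcel A∩Parcel B| = 6.
|Parcel A △ Parcel B| = |Parcel A| + |Parcel B| − 2·|Parcel A∩Parcel B| = 9 + 28 − 12 = 25.00.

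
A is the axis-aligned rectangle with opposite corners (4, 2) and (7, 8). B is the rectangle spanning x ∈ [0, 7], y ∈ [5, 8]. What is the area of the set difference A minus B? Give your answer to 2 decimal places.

|A∩B|: x∈[4,7], y∈[5,8] → 3·3 = 9.
|A| = 18.
|A ∖ B| = |A| − |A∩B| = 18 − 9 = 9.00.

9.00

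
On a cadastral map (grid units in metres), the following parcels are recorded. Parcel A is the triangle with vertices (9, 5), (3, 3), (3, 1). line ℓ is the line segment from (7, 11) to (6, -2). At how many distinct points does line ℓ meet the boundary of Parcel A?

2

The segment meets the boundary at (6.405,3.27), (6.474,4.158).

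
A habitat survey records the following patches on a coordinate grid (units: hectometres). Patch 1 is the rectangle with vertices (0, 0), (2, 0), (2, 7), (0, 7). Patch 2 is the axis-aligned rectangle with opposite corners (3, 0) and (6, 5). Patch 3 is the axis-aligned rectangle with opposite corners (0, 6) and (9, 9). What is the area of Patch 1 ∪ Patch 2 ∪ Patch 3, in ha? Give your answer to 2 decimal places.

54.00

By inclusion–exclusion:
Individual areas: |Patch 1| = 14, |Patch 2| = 15, |Patch 3| = 27.
|Patch 1∩Patch 2| = 0 (no overlap).
|Patch 1∩Patch 3|: x∈[0,2], y∈[6,7] → 2·1 = 2.
|Patch 2∩Patch 3| = 0 (no overlap).
|Patch 1∩Patch 2∩Patch 3| = 0.
|Patch 1 ∪ Patch 2 ∪ Patch 3| = 56 − 2 + 0 = 54.00.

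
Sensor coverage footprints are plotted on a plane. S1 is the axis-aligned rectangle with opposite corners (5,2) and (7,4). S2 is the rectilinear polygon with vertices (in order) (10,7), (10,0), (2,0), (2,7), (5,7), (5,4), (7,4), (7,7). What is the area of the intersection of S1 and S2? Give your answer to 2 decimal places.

4.00

The intersection is the polygon with vertices (7,2), (5,2), (5,4), (7,4).
By the shoelace formula its area is 4.00.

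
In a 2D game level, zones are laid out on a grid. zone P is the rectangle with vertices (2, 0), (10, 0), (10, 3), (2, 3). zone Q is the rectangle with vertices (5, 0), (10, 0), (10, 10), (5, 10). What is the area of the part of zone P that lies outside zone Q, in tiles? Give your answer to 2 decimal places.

9.00

|zone P∩zone Q|: x∈[5,10], y∈[0,3] → 5·3 = 15.
|zone P| = 24.
|zone P ∖ zone Q| = |zone P| − |zone P∩zone Q| = 24 − 15 = 9.00.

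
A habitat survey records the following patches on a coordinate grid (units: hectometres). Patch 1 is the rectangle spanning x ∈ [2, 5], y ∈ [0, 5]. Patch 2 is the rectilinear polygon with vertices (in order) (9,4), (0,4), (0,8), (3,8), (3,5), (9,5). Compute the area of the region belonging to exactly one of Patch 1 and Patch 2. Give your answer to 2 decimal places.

|Patch 1| = 15, |Patch 2| = 18, |Patch 1∩Patch 2| = 3.
|Patch 1 △ Patch 2| = |Patch 1| + |Patch 2| − 2·|Patch 1∩Patch 2| = 15 + 18 − 6 = 27.00.

27.00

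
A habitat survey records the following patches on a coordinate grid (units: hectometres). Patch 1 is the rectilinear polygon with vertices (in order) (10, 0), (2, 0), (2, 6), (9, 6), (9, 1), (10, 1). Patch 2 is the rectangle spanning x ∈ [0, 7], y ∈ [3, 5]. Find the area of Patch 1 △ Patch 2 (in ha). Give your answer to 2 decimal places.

|Patch 1| = 43, |Patch 2| = 14, |Patch 1∩Patch 2| = 10.
|Patch 1 △ Patch 2| = |Patch 1| + |Patch 2| − 2·|Patch 1∩Patch 2| = 43 + 14 − 20 = 37.00.

37.00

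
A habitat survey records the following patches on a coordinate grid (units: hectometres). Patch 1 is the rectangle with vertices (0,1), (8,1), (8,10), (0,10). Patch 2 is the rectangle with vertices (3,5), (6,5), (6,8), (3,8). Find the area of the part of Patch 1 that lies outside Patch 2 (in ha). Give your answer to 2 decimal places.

63.00

|Patch 1∩Patch 2|: x∈[3,6], y∈[5,8] → 3·3 = 9.
|Patch 1| = 72.
|Patch 1 ∖ Patch 2| = |Patch 1| − |Patch 1∩Patch 2| = 72 − 9 = 63.00.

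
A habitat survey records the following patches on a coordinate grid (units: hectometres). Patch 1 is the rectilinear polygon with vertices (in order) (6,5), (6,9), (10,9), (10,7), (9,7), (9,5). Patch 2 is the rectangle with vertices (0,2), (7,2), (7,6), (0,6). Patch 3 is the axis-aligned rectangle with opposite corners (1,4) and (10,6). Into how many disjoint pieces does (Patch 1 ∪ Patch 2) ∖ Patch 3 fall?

2

(Patch 1 ∪ Patch 2) ∖ Patch 3 splits into 2 disjoint pieces (area 11, area 16).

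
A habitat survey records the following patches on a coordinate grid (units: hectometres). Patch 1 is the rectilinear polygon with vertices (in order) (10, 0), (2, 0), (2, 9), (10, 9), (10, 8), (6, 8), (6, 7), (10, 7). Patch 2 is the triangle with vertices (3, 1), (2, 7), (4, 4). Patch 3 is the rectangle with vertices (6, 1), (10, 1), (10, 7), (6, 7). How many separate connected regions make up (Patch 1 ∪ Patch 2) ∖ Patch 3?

1

(Patch 1 ∪ Patch 2) ∖ Patch 3 is a single connected region.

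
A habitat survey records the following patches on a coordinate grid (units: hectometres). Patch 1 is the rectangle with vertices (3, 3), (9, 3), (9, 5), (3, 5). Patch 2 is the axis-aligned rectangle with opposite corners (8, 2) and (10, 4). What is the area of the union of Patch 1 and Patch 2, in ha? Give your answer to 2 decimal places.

15.00

By inclusion–exclusion:
Individual areas: |Patch 1| = 12, |Patch 2| = 4.
|Patch 1∩Patch 2|: x∈[8,9], y∈[3,4] → 1·1 = 1.
|Patch 1 ∪ Patch 2| = 16 − 1 = 15.00.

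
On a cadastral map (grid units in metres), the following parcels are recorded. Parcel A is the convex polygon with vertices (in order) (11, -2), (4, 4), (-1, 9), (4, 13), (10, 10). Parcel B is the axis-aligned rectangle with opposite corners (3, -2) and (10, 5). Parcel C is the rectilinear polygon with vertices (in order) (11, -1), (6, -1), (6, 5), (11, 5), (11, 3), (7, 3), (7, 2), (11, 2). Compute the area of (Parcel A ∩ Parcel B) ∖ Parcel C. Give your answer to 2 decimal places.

7.23

|Parcel A ∩ Parcel B| = 21.9286.
|(Parcel A ∩ Parcel B) ∩ Parcel C| = 14.7024.
|(Parcel A ∩ Parcel B) ∖ Parcel C| = 21.9286 − 14.7024 = 7.23.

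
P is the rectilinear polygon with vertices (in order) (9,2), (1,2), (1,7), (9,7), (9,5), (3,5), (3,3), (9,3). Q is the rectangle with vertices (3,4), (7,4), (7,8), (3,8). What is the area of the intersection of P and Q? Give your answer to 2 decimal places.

8.00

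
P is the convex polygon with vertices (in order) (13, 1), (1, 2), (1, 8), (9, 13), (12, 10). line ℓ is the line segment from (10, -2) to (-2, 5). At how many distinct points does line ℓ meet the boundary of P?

2

The segment meets the boundary at (1,3.25), (3.5,1.792).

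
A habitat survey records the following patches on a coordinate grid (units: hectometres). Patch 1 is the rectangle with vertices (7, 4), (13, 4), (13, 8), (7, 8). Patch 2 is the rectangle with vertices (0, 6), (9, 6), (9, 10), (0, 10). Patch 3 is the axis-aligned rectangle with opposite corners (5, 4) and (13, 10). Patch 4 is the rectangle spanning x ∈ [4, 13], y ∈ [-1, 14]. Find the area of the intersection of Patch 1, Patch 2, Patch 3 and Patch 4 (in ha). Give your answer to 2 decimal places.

The intersection is the polygon with vertices (9,6), (7,6), (7,8), (9,8).
By the shoelace formula its area is 4.00.

4.00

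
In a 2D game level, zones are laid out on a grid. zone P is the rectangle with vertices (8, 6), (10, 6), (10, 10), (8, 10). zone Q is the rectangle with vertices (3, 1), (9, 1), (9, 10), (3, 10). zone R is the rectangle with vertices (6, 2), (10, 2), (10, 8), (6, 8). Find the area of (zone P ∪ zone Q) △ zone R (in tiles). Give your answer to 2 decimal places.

42.00

|zone P ∪ zone Q| = 58.
|(zone P ∪ zone Q) ∩ zone R| = 20.
|(zone P ∪ zone Q) △ zone R| = 58 + 24 − 40 = 42.00.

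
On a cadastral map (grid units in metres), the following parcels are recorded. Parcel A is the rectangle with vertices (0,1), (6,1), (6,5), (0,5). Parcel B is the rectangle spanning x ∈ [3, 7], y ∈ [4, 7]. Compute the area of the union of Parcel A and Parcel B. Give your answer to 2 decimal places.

33.00

By inclusion–exclusion:
Individual areas: |Parcel A| = 24, |Parcel B| = 12.
|Parcel A∩Parcel B|: x∈[3,6], y∈[4,5] → 3·1 = 3.
|Parcel A ∪ Parcel B| = 36 − 3 = 33.00.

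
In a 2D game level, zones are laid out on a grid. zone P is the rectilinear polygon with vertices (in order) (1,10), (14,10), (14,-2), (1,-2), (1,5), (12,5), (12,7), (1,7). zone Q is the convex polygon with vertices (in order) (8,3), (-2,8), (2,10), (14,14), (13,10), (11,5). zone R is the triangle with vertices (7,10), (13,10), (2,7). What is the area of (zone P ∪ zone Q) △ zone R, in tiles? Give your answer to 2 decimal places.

170.05

|zone P ∪ zone Q| = 179.05.
|(zone P ∪ zone Q) ∩ zone R| = 9.
|(zone P ∪ zone Q) △ zone R| = 179.05 + 9 − 18 = 170.05.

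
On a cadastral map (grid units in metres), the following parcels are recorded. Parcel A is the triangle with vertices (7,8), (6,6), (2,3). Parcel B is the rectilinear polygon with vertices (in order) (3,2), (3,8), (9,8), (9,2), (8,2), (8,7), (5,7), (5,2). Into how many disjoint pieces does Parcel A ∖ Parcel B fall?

Parcel A ∖ Parcel B splits into 2 disjoint pieces (area 1.125, area 0.125).

2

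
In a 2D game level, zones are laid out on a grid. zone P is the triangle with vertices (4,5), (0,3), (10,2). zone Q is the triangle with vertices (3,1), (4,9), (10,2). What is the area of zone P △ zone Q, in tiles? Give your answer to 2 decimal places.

22.18

|zone P| = 12, |zone Q| = 27.5, |zone P∩zone Q| = 8.6617.
|zone P △ zone Q| = |zone P| + |zone Q| − 2·|zone P∩zone Q| = 12 + 27.5 − 17.3235 = 22.18.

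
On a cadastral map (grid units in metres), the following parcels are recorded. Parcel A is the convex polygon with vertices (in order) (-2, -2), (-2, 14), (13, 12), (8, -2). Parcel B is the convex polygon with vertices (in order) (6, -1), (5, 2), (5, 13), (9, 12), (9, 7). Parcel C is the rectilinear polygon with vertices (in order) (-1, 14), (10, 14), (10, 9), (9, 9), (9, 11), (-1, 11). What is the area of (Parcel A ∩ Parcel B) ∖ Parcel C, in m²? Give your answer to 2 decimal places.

|Parcel A ∩ Parcel B| = 40.5.
|(Parcel A ∩ Parcel B) ∩ Parcel C| = 6.
|(Parcel A ∩ Parcel B) ∖ Parcel C| = 40.5 − 6 = 34.50.

34.50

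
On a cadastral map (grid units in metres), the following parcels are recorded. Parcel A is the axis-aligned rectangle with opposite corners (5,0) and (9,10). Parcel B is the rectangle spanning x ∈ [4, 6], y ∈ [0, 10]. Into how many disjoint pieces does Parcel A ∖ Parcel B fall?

1

Parcel A ∖ Parcel B is a single connected region.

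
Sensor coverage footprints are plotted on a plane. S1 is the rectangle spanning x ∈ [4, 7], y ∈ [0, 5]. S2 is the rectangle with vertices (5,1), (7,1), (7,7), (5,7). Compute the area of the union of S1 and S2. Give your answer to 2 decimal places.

19.00

By inclusion–exclusion:
Individual areas: |S1| = 15, |S2| = 12.
|S1∩S2|: x∈[5,7], y∈[1,5] → 2·4 = 8.
|S1 ∪ S2| = 27 − 8 = 19.00.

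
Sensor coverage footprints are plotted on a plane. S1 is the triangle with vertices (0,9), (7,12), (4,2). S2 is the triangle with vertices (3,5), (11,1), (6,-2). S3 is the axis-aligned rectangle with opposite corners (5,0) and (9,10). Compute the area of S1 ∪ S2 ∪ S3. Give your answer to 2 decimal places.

By inclusion–exclusion:
Individual areas: |S1| = 30.5, |S2| = 22, |S3| = 40.
|S1∩S2| = 1.6927.
|S1∩S3| = 3.2667.
|S2∩S3| = 11.9762.
|S1∩S2∩S3| = 0.
|S1 ∪ S2 ∪ S3| = 92.5 − 16.9355 + 0 = 75.56.

75.56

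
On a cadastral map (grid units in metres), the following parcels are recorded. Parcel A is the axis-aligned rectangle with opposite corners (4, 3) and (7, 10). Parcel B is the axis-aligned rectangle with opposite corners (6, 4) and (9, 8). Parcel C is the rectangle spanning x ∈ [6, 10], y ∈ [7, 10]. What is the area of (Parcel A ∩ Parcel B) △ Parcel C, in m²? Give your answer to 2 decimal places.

|Parcel A ∩ Parcel B| = 4.
|(Parcel A ∩ Parcel B) ∩ Parcel C| = 1.
|(Parcel A ∩ Parcel B) △ Parcel C| = 4 + 12 − 2 = 14.00.

14.00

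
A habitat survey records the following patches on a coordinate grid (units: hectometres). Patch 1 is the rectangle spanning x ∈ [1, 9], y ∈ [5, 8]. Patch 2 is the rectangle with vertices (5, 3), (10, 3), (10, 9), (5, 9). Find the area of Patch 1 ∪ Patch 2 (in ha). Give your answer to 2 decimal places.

42.00

By inclusion–exclusion:
Individual areas: |Patch 1| = 24, |Patch 2| = 30.
|Patch 1∩Patch 2|: x∈[5,9], y∈[5,8] → 4·3 = 12.
|Patch 1 ∪ Patch 2| = 54 − 12 = 42.00.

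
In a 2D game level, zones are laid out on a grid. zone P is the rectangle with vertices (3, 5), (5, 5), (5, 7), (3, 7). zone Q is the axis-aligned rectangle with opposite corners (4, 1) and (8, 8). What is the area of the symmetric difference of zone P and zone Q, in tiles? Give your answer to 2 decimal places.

28.00

|zone P∩zone Q|: x∈[4,5], y∈[5,7] → 1·2 = 2.
|zone P △ zone Q| = |zone P| + |zone Q| − 2·|zone P∩zone Q| = 4 + 28 − 4 = 28.00.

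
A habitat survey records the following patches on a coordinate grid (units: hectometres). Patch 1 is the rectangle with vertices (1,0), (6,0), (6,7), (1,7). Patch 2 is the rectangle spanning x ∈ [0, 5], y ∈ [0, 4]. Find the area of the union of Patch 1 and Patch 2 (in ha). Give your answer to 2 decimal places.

39.00

By inclusion–exclusion:
Individual areas: |Patch 1| = 35, |Patch 2| = 20.
|Patch 1∩Patch 2|: x∈[1,5], y∈[0,4] → 4·4 = 16.
|Patch 1 ∪ Patch 2| = 55 − 16 = 39.00.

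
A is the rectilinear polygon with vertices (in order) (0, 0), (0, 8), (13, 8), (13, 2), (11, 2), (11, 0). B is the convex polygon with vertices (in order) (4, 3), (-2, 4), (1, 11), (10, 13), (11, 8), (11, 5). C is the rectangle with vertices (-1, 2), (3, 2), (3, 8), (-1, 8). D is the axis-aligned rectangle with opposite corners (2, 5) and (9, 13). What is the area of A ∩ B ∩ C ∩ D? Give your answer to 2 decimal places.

The intersection is the polygon with vertices (3,5), (2,5), (2,8), (3,8).
By the shoelace formula its area is 3.00.

3.00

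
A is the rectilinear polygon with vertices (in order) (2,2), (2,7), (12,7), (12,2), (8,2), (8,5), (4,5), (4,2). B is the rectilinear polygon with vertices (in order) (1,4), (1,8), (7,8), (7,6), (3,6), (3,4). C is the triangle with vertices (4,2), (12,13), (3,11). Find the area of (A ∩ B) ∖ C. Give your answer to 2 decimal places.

|A ∩ B| = 7.
|(A ∩ B) ∩ C| = 3.4943.
|(A ∩ B) ∖ C| = 7 − 3.4943 = 3.51.

3.51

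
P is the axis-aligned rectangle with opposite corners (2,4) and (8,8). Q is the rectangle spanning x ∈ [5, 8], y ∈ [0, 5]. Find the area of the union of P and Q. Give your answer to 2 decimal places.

By inclusion–exclusion:
Individual areas: |P| = 24, |Q| = 15.
|P∩Q|: x∈[5,8], y∈[4,5] → 3·1 = 3.
|P ∪ Q| = 39 − 3 = 36.00.

36.00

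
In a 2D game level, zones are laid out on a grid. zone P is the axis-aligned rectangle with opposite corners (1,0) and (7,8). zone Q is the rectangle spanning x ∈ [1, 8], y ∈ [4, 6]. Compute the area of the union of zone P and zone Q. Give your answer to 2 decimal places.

50.00

By inclusion–exclusion:
Individual areas: |zone P| = 48, |zone Q| = 14.
|zone P∩zone Q|: x∈[1,7], y∈[4,6] → 6·2 = 12.
|zone P ∪ zone Q| = 62 − 12 = 50.00.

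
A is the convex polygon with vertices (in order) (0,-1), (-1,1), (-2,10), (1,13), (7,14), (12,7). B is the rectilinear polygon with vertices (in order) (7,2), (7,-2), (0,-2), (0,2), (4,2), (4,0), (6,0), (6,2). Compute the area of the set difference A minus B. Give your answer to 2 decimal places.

|A| = 126.5, |A∩B| = 6.6667.
|A ∖ B| = |A| − |A∩B| = 126.5 − 6.6667 = 119.83.

119.83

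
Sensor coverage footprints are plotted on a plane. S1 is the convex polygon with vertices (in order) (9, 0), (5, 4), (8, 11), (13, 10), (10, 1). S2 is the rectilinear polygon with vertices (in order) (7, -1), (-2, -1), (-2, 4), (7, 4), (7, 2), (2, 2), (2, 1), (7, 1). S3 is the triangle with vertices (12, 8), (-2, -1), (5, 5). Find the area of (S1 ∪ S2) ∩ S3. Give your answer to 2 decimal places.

9.51

The region (S1 ∪ S2) ∩ S3 is the polygon with vertices (2,2), (2,1.571), (-2,-1), (3.833,4), (5,4), (5.525,5.225), (12,8), (2.667,2).
By the shoelace formula its area is 9.51.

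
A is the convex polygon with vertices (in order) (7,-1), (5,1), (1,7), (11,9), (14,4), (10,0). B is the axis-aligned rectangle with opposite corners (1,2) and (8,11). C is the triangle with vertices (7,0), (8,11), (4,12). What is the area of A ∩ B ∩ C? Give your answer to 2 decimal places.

10.44

The intersection is the polygon with vertices (7.759,8.352), (7.182,2), (6.5,2), (5.048,7.809).
By the shoelace formula its area is 10.44.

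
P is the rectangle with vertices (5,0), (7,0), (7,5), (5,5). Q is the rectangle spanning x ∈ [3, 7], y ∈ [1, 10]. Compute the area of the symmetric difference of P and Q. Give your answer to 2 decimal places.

30.00

|P∩Q|: x∈[5,7], y∈[1,5] → 2·4 = 8.
|P △ Q| = |P| + |Q| − 2·|P∩Q| = 10 + 36 − 16 = 30.00.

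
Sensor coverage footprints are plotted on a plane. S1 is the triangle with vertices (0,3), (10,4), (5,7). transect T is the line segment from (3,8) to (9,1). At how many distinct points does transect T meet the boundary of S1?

The segment meets the boundary at (6.711,3.671), (4.322,6.458).

2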